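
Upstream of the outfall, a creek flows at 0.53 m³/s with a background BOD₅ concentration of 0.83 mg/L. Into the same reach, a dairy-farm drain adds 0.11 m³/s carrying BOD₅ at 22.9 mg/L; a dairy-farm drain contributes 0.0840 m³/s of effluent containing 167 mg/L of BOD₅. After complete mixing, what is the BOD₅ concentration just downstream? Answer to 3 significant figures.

Flow-weighted average: C = (0.5300·0.8300 + 0.1100·22.90 + 0.08400·167.0) / 0.7240 = 16.99/0.7240 = 23.46 mg/L.

23.5 mg/L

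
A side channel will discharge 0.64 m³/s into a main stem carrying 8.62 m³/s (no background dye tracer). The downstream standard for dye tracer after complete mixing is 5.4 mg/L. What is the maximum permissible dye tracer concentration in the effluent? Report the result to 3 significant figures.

78.1 mg/L

At the limit, (Qr·Cr + Qe·Cₑ)/(Qr + Qe) = 5.4:
Cₑ = (9.260·5.4 − 8.620·0) / 0.6400 = 78.13 mg/L.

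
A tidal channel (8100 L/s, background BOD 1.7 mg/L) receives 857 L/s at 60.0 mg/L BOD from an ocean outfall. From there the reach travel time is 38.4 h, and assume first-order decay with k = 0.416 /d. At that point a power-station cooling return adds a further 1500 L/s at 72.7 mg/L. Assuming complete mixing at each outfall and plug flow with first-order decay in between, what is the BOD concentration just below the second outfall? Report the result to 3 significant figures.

13.6 mg/L

Mass balance: C = (8100·1.700 + 857.0·60.00) / 8957 = 65190/8957 = 7.278 mg/L; combined flow 8957 L/s.
Decay over the reach: 7.278·exp(−kt) = 7.278·0.5140 = 3.741 mg/L.
Second outfall: C = (8957·3.741 + 1500·72.70)/10460 = 13.63 mg/L.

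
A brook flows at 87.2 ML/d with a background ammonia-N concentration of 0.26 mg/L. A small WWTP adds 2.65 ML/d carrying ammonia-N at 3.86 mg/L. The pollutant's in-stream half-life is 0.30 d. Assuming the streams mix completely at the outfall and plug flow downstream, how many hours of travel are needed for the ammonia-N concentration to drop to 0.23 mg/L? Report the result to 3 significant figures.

Conservation of mass: C = (87.20·0.2600 + 2.650·3.860) / 89.85 = 32.90/89.85 = 0.3662 mg/L.
Half-life 0.30 d → k = ln 2 / 0.30 = 2.310 d⁻¹.
0.3662·exp(−k·t) = 0.23 → t = ln(0.3662/0.23)/k = 17390 s = 4.831 h.

4.83 h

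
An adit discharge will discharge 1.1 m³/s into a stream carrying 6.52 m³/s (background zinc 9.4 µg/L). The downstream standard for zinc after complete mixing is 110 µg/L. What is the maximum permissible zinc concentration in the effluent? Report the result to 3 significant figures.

706 µg/L

At the limit, (Qr·Cr + Qe·Cₑ)/(Qr + Qe) = 110:
Cₑ = (7.620·110 − 6.520·9.400) / 1.100 = 706.3 µg/L.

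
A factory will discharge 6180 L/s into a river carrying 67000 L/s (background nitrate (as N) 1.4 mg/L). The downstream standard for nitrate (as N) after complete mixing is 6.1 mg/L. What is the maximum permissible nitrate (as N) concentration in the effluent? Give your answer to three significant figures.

57.1 mg/L

At the limit, (Qr·Cr + Qe·Cₑ)/(Qr + Qe) = 6.1:
Cₑ = (73180·6.1 − 67000·1.400) / 6180 = 57.05 mg/L.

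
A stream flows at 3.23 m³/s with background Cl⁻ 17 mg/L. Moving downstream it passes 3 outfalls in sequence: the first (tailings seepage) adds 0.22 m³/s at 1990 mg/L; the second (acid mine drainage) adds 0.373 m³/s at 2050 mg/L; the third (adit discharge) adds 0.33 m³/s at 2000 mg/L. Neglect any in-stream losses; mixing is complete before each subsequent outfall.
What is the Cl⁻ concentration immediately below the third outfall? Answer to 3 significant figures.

Below outfall 1: Q → 3.450 m³/s, C = (3.230·17.00 + 0.2200·1990)/3.450 = 142.8 mg/L.
Below outfall 2: Q → 3.823 m³/s, C = (3.450·142.8 + 0.3730·2050)/3.823 = 328.9 mg/L.
Below outfall 3: Q → 4.153 m³/s, C = (3.823·328.9 + 0.3300·2000)/4.153 = 461.7 mg/L.

462 mg/L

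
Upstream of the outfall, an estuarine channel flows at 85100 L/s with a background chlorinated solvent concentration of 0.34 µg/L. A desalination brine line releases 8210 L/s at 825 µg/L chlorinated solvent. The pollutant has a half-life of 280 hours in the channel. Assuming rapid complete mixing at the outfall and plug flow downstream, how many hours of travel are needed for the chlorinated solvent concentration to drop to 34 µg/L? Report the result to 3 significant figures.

308 h

Conservation of mass: C = (85100·0.3400 + 8210·825.0) / 93310 = 6802000/93310 = 72.90 µg/L.
Half-life 280 h → k = ln 2 / 280 = 0.002476 h⁻¹ = 0.05941 d⁻¹.
72.90·exp(−k·t) = 34 → t = ln(72.90/34)/k = 1109000 s = 308.1 h.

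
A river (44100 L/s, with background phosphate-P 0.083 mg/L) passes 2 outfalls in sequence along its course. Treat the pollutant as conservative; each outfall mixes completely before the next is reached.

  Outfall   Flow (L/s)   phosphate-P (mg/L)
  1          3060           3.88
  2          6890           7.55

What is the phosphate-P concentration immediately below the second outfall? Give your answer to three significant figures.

1.25 mg/L

Outfall 1: combined Q = 47160 L/s; C = (44100·0.08300 + 3060·3.880)/47160 = 0.3294 mg/L.
Outfall 2: combined Q = 54050 L/s; C = (47160·0.3294 + 6890·7.550)/54050 = 1.250 mg/L.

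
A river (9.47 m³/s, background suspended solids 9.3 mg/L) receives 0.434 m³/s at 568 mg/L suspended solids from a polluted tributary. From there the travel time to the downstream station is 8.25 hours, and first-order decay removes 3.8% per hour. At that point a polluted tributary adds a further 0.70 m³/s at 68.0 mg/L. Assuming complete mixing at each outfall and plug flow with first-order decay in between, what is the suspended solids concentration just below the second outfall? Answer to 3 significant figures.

27.4 mg/L

Mass balance: C = (9.470·9.300 + 0.4340·568.0) / 9.904 = 334.6/9.904 = 33.78 mg/L; combined flow 9.904 m³/s.
3.8%/h lost → k = −ln(1 − 0.038) = 0.03874 h⁻¹.
After decay, C = 33.78 × e^(−kt) = 33.78 × 0.7264 = 24.54 mg/L.
At the second outfall, C = (9.904·24.54 + 0.7000·68.00) / (9.904 + 0.7000) = 27.41 mg/L.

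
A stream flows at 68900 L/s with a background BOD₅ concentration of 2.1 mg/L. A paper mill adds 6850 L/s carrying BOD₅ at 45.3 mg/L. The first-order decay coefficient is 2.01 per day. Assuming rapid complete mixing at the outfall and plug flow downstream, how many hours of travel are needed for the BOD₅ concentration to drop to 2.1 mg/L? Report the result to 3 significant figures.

12.5 h

Conservation of mass: C = (68900·2.100 + 6850·45.30) / 75750 = 455000/75750 = 6.007 mg/L.
6.007·exp(−k·t) = 2.1 → t = ln(6.007/2.1)/k = 45170 s = 12.55 h.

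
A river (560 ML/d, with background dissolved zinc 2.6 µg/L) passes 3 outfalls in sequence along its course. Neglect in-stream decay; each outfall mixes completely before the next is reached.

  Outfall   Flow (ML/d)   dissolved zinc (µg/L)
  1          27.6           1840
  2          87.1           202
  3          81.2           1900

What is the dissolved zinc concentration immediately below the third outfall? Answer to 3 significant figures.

296 µg/L

Outfall 1: combined Q = 587.6 ML/d; C = (560.0·2.600 + 27.60·1840)/587.6 = 88.90 µg/L.
Outfall 2: combined Q = 674.7 ML/d; C = (587.6·88.90 + 87.10·202.0)/674.7 = 103.5 µg/L.
Outfall 3: combined Q = 755.9 ML/d; C = (674.7·103.5 + 81.20·1900)/755.9 = 296.5 µg/L.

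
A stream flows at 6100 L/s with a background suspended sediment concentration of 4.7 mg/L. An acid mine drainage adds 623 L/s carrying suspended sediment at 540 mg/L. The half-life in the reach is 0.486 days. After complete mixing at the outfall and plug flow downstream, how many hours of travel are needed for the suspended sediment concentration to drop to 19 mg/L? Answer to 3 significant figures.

Flow-weighted average: C = (6100·4.700 + 623.0·540.0) / 6723 = 365100/6723 = 54.30 mg/L.
Half-life 0.486 d → k = ln 2 / 0.486 = 1.426 d⁻¹.
54.30·exp(−k·t) = 19 → t = ln(54.30/19)/k = 63620 s = 17.67 h.

17.7 h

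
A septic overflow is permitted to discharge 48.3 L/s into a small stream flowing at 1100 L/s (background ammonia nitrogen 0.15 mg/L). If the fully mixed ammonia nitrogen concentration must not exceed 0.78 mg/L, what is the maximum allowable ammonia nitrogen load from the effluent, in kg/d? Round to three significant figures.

63.1 kg/d

Mass balance at the limit: 1100·0.1500 + 48.30·Cₑ = 1148·0.78 → Cₑ = 15.13 mg/L.
48.30 L/s = 0.04830 m³/s. Load = 0.04830 m³/s × 15.13 g/m³ × 86 400 s/d = 63.13 kg/d.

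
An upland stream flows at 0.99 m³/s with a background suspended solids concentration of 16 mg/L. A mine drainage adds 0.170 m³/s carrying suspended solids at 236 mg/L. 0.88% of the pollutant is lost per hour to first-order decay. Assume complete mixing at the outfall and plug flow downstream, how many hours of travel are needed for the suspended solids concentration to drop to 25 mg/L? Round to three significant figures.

Mass balance: C = (0.9900·16.00 + 0.1700·236.0) / 1.160 = 55.96/1.160 = 48.24 mg/L.
0.88%/h lost → k = −ln(1 − 0.0088) = 0.008839 h⁻¹.
48.24·exp(−k·t) = 25 → t = ln(48.24/25)/k = 267700 s = 74.37 h.

74.4 h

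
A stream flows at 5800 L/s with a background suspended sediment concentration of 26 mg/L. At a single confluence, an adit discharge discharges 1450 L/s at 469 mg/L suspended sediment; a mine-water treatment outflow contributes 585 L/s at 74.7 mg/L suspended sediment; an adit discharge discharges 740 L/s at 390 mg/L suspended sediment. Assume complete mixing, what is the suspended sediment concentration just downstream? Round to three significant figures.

136 mg/L

Conservation of mass: C = (5800·26.00 + 1450·469.0 + 585.0·74.70 + 740.0·390.0) / 8575 = 1163000/8575 = 135.6 mg/L.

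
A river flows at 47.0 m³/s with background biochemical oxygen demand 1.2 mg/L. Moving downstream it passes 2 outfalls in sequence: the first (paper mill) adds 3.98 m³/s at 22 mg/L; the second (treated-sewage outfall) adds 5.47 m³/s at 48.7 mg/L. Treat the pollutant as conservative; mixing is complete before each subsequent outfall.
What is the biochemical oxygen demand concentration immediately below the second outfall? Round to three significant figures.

Outfall 1: combined Q = 50.98 m³/s; C = (47.00·1.200 + 3.980·22.00)/50.98 = 2.824 mg/L.
Outfall 2: combined Q = 56.45 m³/s; C = (50.98·2.824 + 5.470·48.70)/56.45 = 7.269 mg/L.

7.27 mg/L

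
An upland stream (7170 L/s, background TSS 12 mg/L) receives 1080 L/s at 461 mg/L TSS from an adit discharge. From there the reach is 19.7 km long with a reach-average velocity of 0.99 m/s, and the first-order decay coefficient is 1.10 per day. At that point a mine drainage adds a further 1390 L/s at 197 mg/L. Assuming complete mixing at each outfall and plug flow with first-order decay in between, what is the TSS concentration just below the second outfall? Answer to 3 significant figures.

Mass balance: C = (7170·12.00 + 1080·461.0) / 8250 = 583900/8250 = 70.78 mg/L; combined flow 8250 L/s.
Travel time t = 19.7·1000 / 0.99 = 19900 s = 5.527 h.
After decay, C = 70.78 × e^(−kt) = 70.78 × 0.7762 = 54.94 mg/L.
Second outfall: C = (8250·54.94 + 1390·197.0)/9640 = 75.42 mg/L.

75.4 mg/L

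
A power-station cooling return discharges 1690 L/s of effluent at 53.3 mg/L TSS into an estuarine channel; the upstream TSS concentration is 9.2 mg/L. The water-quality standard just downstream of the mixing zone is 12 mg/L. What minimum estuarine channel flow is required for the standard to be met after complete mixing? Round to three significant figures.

Set C_mix = 12: (Q·9.200 + 1690·53.30) / (Q + 1690) = 12
→ Q = 1690·(53.30 − 12)/(12 − 9.200) = 24930 L/s.

24900 L/s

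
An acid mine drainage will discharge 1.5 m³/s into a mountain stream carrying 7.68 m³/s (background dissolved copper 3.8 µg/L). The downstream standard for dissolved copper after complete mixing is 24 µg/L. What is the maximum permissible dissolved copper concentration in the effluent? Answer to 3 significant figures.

At the limit, (Qr·Cr + Qe·Cₑ)/(Qr + Qe) = 24:
Cₑ = (9.180·24 − 7.680·3.800) / 1.500 = 127.4 µg/L.

127 µg/L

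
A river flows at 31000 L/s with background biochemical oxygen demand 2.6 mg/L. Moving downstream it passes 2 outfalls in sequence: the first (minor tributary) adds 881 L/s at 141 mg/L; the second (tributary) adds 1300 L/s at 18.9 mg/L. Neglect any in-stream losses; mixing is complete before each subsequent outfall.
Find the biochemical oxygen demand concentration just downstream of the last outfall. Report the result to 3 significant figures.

After outfall 1: Q = 31000 + 881.0 = 31880 L/s; C = (31000·2.600 + 881.0·141.0)/31880 = 6.425 mg/L.
After outfall 2: Q = 31880 + 1300 = 33180 L/s; C = (31880·6.425 + 1300·18.90)/33180 = 6.913 mg/L.

6.91 mg/L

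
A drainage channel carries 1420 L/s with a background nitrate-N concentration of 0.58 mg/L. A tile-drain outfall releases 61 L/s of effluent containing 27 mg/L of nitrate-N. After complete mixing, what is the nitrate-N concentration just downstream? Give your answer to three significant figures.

Conservation of mass: C = (1420·0.5800 + 61.00·27.00) / 1481 = 2471/1481 = 1.668 mg/L.

1.67 mg/L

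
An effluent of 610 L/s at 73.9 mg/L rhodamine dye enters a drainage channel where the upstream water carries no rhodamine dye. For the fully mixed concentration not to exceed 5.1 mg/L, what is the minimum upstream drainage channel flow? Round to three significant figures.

Set C_mix = 5.1: (Q·0 + 610.0·73.90) / (Q + 610.0) = 5.1
→ Q = 610.0·(73.90 − 5.1)/(5.1 − 0) = 8229 L/s.

8230 L/s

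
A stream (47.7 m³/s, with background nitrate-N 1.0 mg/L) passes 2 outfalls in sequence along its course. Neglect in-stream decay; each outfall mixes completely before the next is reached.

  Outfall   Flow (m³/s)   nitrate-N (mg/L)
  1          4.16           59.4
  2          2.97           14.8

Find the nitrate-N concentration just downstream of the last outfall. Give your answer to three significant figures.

Below outfall 1: Q → 51.86 m³/s, C = (47.70·1.000 + 4.160·59.40)/51.86 = 5.685 mg/L.
Below outfall 2: Q → 54.83 m³/s, C = (51.86·5.685 + 2.970·14.80)/54.83 = 6.178 mg/L.

6.18 mg/L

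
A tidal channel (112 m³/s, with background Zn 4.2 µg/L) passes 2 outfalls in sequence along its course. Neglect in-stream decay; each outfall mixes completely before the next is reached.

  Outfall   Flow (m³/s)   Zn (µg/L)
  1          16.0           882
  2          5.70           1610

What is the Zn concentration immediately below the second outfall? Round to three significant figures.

Below outfall 1: Q → 128.0 m³/s, C = (112.0·4.200 + 16.00·882.0)/128.0 = 113.9 µg/L.
Below outfall 2: Q → 133.7 m³/s, C = (128.0·113.9 + 5.700·1610)/133.7 = 177.7 µg/L.

178 µg/L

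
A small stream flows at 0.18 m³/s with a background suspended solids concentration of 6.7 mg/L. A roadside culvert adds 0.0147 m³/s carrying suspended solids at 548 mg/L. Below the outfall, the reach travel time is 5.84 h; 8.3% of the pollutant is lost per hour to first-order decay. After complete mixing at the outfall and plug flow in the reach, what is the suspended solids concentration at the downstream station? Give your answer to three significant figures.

Mass balance: C = (0.1800·6.700 + 0.01470·548.0) / 0.1947 = 9.262/0.1947 = 47.57 mg/L.
8.3%/h lost → k = −ln(1 − 0.083) = 0.08665 h⁻¹.
Decay over the reach: 47.57·exp(−kt) = 47.57·0.6029 = 28.68 mg/L.

28.7 mg/L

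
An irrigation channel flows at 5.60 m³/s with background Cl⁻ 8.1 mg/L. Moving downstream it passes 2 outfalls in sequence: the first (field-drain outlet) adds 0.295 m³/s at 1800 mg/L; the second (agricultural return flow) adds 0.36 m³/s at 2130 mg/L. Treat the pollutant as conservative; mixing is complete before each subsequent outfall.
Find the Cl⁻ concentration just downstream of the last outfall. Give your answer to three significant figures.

215 mg/L

After outfall 1: Q = 5.600 + 0.2950 = 5.895 m³/s; C = (5.600·8.100 + 0.2950·1800)/5.895 = 97.77 mg/L.
After outfall 2: Q = 5.895 + 0.3600 = 6.255 m³/s; C = (5.895·97.77 + 0.3600·2130)/6.255 = 214.7 mg/L.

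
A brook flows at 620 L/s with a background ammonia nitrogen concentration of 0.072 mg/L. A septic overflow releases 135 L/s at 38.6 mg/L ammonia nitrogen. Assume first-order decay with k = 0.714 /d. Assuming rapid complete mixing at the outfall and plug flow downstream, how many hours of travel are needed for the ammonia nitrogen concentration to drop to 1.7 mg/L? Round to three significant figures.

After mixing, C = (620.0·0.07200 + 135.0·38.60) / 755.0 = 5256/755.0 = 6.961 mg/L.
6.961·exp(−k·t) = 1.7 → t = ln(6.961/1.7)/k = 170600 s = 47.39 h.

47.4 h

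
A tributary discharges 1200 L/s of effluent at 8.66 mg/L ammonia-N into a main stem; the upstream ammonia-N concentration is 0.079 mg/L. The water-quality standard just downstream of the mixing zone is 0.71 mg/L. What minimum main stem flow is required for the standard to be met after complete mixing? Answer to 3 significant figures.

Set C_mix = 0.71: (Q·0.07900 + 1200·8.660) / (Q + 1200) = 0.71
→ Q = 1200·(8.660 − 0.71)/(0.71 − 0.07900) = 15120 L/s.

15100 L/s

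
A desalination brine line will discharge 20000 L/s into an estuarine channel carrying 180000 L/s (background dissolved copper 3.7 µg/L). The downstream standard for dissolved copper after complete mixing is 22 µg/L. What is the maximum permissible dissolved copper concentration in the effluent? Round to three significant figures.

At the limit, (Qr·Cr + Qe·Cₑ)/(Qr + Qe) = 22:
Cₑ = (200000·22 − 180000·3.700) / 20000 = 186.7 µg/L.

187 µg/L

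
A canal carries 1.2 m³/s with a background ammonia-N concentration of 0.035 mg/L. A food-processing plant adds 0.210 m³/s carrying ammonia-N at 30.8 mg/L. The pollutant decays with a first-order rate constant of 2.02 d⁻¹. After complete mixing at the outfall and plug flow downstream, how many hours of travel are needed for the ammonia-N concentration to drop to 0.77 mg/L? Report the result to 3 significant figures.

Conservation of mass: C = (1.200·0.03500 + 0.2100·30.80) / 1.410 = 6.510/1.410 = 4.617 mg/L.
4.617·exp(−k·t) = 0.77 → t = ln(4.617/0.77)/k = 76610 s = 21.28 h.

21.3 h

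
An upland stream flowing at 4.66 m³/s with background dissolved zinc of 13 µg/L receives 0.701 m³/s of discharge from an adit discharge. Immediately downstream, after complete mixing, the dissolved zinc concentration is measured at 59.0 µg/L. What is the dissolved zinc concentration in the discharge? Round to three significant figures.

Mass balance: 4.660·13.00 + 0.7010·Cₑ = 5.361·59.00
→ Cₑ = (5.361·59.00 − 4.660·13.00) / 0.7010 = 364.8 µg/L.

365 µg/L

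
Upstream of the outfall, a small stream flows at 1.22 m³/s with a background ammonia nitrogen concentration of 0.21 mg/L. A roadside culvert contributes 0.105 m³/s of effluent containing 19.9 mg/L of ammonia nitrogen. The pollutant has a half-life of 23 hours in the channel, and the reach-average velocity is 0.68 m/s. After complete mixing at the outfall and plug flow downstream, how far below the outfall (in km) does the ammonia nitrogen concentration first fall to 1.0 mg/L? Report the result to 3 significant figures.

After mixing, C = (1.220·0.2100 + 0.1050·19.90) / 1.325 = 2.346/1.325 = 1.770 mg/L.
Half-life 23 h → k = ln 2 / 23 = 0.03014 h⁻¹ = 0.7233 d⁻¹.
Set 1.770·exp(−k·t) = 1.0 → t = ln(1.770/1.0)/k = 68230 s = 18.95 h.
Distance = v·t = 0.68·68230 = 46400 m = 46.40 km.

46.4 km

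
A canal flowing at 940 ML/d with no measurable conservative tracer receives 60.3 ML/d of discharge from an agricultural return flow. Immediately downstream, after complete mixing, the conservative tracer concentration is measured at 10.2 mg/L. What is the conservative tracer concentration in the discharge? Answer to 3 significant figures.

169 mg/L

Mass balance: 940.0·0 + 60.30·Cₑ = 1000·10.20
→ Cₑ = (1000·10.20 − 940.0·0) / 60.30 = 169.2 mg/L.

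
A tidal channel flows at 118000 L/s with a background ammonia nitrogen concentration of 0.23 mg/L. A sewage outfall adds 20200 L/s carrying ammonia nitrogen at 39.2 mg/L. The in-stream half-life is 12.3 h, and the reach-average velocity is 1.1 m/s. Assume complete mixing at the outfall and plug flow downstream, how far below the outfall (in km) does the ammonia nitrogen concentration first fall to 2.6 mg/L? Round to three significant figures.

57.9 km

Mixed concentration C = ΣQC/ΣQ = (118000·0.2300 + 20200·39.20) / 138200 = 819000/138200 = 5.926 mg/L.
Half-life 12.3 h → k = ln 2 / 12.3 = 0.05635 h⁻¹ = 1.352 d⁻¹.
Set 5.926·exp(−k·t) = 2.6 → t = ln(5.926/2.6)/k = 52630 s = 14.62 h.
Distance = v·t = 1.1·52630 = 57890 m = 57.89 km.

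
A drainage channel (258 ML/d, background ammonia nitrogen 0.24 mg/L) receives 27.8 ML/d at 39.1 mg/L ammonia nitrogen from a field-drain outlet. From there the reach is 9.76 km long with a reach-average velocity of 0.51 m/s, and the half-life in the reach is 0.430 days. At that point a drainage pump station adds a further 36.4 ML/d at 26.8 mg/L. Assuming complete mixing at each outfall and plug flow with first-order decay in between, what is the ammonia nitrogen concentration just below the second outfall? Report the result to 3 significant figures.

5.52 mg/L

Flow-weighted average: C = (258.0·0.2400 + 27.80·39.10) / 285.8 = 1149/285.8 = 4.020 mg/L; combined flow 285.8 ML/d.
Travel time t = 9.76·1000 / 0.51 = 19140 s = 5.316 h.
Half-life 0.430 d → k = ln 2 / 0.430 = 1.612 d⁻¹.
After decay, C = 4.020 × e^(−kt) = 4.020 × 0.6997 = 2.813 mg/L.
At the second outfall, C = (285.8·2.813 + 36.40·26.80) / (285.8 + 36.40) = 5.523 mg/L.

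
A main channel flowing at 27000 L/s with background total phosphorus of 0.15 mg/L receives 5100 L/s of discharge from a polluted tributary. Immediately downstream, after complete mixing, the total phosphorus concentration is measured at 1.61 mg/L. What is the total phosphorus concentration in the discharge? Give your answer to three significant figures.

9.34 mg/L

Mass balance: 27000·0.1500 + 5100·Cₑ = 32100·1.610
→ Cₑ = (32100·1.610 − 27000·0.1500) / 5100 = 9.339 mg/L.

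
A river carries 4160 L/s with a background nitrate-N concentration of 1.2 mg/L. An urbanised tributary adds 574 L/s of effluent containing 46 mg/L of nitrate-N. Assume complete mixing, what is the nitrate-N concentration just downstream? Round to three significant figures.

6.63 mg/L

Mixed concentration C = ΣQC/ΣQ = (4160·1.200 + 574.0·46.00) / 4734 = 31400/4734 = 6.632 mg/L.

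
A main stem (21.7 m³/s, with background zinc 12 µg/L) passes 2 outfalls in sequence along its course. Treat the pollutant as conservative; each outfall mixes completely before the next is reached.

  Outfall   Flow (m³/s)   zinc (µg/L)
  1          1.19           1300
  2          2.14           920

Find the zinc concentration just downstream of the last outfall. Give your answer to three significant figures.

Outfall 1: combined Q = 22.89 m³/s; C = (21.70·12.00 + 1.190·1300)/22.89 = 78.96 µg/L.
Outfall 2: combined Q = 25.03 m³/s; C = (22.89·78.96 + 2.140·920.0)/25.03 = 150.9 µg/L.

151 µg/L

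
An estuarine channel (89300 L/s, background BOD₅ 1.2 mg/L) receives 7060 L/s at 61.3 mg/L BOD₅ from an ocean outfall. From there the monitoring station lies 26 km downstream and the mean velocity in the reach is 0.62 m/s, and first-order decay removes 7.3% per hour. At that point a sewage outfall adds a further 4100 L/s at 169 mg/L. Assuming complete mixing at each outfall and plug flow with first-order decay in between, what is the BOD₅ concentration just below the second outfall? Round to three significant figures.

9.12 mg/L

After mixing, C = (89300·1.200 + 7060·61.30) / 96360 = 539900/96360 = 5.603 mg/L; combined flow 96360 L/s.
Travel time t = 26·1000 / 0.62 = 41940 s = 11.65 h.
7.3%/h lost → k = −ln(1 − 0.073) = 0.07580 h⁻¹.
Applying C = C₀e^(−kt): 5.603 × 0.4135 = 2.317 mg/L.
Second outfall: C = (96360·2.317 + 4100·169.0)/100500 = 9.120 mg/L.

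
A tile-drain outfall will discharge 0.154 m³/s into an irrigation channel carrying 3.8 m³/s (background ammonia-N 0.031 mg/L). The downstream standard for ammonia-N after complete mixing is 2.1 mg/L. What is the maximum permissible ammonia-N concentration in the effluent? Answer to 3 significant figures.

53.2 mg/L

At the limit, (Qr·Cr + Qe·Cₑ)/(Qr + Qe) = 2.1:
Cₑ = (3.954·2.1 − 3.800·0.03100) / 0.1540 = 53.15 mg/L.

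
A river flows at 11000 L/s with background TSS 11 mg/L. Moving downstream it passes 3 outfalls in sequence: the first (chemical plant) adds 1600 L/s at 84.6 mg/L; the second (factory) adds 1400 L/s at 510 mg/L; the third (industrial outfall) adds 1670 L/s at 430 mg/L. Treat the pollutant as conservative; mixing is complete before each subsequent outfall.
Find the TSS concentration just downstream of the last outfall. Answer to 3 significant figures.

Outfall 1: combined Q = 12600 L/s; C = (11000·11.00 + 1600·84.60)/12600 = 20.35 mg/L.
Outfall 2: combined Q = 14000 L/s; C = (12600·20.35 + 1400·510.0)/14000 = 69.31 mg/L.
Outfall 3: combined Q = 15670 L/s; C = (14000·69.31 + 1670·430.0)/15670 = 107.8 mg/L.

108 mg/L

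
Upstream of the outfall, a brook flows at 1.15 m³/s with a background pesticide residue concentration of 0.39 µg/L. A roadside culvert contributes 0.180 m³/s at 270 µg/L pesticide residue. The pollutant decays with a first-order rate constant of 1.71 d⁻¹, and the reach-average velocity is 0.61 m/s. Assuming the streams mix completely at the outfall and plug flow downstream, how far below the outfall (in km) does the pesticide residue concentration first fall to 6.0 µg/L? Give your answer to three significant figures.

56.0 km

Mass balance: C = (1.150·0.3900 + 0.1800·270.0) / 1.330 = 49.05/1.330 = 36.88 µg/L.
Set 36.88·exp(−k·t) = 6.0 → t = ln(36.88/6.0)/k = 91750 s = 25.49 h.
Distance = v·t = 0.61·91750 = 55970 m = 55.97 km.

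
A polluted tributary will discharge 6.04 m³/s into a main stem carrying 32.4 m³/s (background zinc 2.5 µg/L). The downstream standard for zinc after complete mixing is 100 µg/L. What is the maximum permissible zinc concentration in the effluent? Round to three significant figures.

At the limit, (Qr·Cr + Qe·Cₑ)/(Qr + Qe) = 100:
Cₑ = (38.44·100 − 32.40·2.500) / 6.040 = 623.0 µg/L.

623 µg/L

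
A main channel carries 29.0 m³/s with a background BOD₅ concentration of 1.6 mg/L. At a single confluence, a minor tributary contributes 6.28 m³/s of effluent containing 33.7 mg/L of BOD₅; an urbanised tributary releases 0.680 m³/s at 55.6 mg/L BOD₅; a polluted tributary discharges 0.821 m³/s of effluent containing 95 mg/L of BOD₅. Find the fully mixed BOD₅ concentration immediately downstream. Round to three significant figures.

10.2 mg/L

Flow-weighted average: C = (29.00·1.600 + 6.280·33.70 + 0.6800·55.60 + 0.8210·95.00) / 36.78 = 373.8/36.78 = 10.16 mg/L.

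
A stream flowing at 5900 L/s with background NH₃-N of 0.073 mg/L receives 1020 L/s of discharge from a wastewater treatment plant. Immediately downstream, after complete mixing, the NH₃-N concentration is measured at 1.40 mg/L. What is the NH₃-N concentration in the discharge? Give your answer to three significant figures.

Mass balance: 5900·0.07300 + 1020·Cₑ = 6920·1.400
→ Cₑ = (6920·1.400 − 5900·0.07300) / 1020 = 9.076 mg/L.

9.08 mg/L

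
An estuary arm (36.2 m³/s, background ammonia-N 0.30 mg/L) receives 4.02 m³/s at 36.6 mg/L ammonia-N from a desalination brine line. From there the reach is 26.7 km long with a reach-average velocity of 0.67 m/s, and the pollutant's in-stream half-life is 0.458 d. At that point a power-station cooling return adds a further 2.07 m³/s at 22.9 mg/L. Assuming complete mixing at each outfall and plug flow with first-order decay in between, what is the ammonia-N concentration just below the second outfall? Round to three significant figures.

Mixed concentration C = ΣQC/ΣQ = (36.20·0.3000 + 4.020·36.60) / 40.22 = 158.0/40.22 = 3.928 mg/L; combined flow 40.22 m³/s.
Travel time t = 26.7·1000 / 0.67 = 39850 s = 11.07 h.
Half-life 0.458 d → k = ln 2 / 0.458 = 1.513 d⁻¹.
Applying C = C₀e^(−kt): 3.928 × 0.4976 = 1.955 mg/L.
Second outfall: C = (40.22·1.955 + 2.070·22.90)/42.29 = 2.980 mg/L.

2.98 mg/L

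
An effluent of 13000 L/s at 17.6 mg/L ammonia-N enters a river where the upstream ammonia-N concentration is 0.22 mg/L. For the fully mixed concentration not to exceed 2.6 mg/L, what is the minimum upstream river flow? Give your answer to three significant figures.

81900 L/s

Set C_mix = 2.6: (Q·0.2200 + 13000·17.60) / (Q + 13000) = 2.6
→ Q = 13000·(17.60 − 2.6)/(2.6 − 0.2200) = 81930 L/s.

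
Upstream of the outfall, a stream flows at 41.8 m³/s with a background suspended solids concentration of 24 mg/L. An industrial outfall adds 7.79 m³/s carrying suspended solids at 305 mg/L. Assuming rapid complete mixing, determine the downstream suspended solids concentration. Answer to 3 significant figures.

68.1 mg/L

Flow-weighted average: C = (41.80·24.00 + 7.790·305.0) / 49.59 = 3379/49.59 = 68.14 mg/L.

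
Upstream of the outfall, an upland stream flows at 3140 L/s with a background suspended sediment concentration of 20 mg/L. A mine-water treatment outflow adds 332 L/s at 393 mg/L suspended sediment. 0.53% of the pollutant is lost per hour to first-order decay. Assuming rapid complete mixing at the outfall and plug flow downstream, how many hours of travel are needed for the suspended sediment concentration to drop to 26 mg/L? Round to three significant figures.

After mixing, C = (3140·20.00 + 332.0·393.0) / 3472 = 193300/3472 = 55.67 mg/L.
0.53%/h lost → k = −ln(1 − 0.0053) = 0.005314 h⁻¹.
55.67·exp(−k·t) = 26 → t = ln(55.67/26)/k = 515700 s = 143.3 h.

143 h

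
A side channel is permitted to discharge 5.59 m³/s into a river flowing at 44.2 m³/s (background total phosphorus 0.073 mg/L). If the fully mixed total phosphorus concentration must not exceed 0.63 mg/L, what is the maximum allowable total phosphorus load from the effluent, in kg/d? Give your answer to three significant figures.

2430 kg/d

Mass balance at the limit: 44.20·0.07300 + 5.590·Cₑ = 49.79·0.63 → Cₑ = 5.034 mg/L.
Load = 5.590 m³/s × 5.034 g/m³ × 86 400 s/d = 2431 kg/d.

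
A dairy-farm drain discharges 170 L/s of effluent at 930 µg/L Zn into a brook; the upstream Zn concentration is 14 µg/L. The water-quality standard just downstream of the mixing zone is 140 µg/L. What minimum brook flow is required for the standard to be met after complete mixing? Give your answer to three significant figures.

1070 L/s

Set C_mix = 140: (Q·14.00 + 170.0·930.0) / (Q + 170.0) = 140
→ Q = 170.0·(930.0 − 140)/(140 − 14.00) = 1066 L/s.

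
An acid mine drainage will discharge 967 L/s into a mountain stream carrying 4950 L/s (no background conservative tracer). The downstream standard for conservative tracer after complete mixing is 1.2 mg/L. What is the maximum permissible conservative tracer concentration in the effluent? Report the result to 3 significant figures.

At the limit, (Qr·Cr + Qe·Cₑ)/(Qr + Qe) = 1.2:
Cₑ = (5917·1.2 − 4950·0) / 967.0 = 7.343 mg/L.

7.34 mg/L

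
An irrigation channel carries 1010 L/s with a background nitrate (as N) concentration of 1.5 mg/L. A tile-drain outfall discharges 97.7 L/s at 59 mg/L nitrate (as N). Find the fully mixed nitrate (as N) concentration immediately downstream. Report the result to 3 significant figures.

After mixing, C = (1010·1.500 + 97.70·59.00) / 1108 = 7279/1108 = 6.572 mg/L.

6.57 mg/L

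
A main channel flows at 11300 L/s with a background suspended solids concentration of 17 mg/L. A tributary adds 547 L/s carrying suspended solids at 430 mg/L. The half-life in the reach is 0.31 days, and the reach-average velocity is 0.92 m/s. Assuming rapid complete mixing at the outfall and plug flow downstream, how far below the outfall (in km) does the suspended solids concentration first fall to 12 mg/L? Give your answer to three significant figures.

Mixed concentration C = ΣQC/ΣQ = (11300·17.00 + 547.0·430.0) / 11850 = 427300/11850 = 36.07 mg/L.
Half-life 0.31 d → k = ln 2 / 0.31 = 2.236 d⁻¹.
Set 36.07·exp(−k·t) = 12 → t = ln(36.07/12)/k = 42530 s = 11.81 h.
Distance = v·t = 0.92·42530 = 39120 m = 39.12 km.

39.1 km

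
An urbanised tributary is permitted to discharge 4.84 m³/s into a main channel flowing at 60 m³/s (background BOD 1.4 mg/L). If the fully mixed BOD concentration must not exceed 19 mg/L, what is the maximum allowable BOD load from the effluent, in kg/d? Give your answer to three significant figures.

Mass balance at the limit: 60.00·1.400 + 4.840·Cₑ = 64.84·19 → Cₑ = 237.2 mg/L.
Load = 4.840 m³/s × 237.2 g/m³ × 86 400 s/d = 99180 kg/d.

99200 kg/d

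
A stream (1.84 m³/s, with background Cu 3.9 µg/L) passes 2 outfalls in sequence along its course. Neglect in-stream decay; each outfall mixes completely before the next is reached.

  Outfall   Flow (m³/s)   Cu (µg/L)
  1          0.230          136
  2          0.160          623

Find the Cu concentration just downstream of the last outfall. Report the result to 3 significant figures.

61.9 µg/L

After outfall 1: Q = 1.840 + 0.2300 = 2.070 m³/s; C = (1.840·3.900 + 0.2300·136.0)/2.070 = 18.58 µg/L.
After outfall 2: Q = 2.070 + 0.1600 = 2.230 m³/s; C = (2.070·18.58 + 0.1600·623.0)/2.230 = 61.94 µg/L.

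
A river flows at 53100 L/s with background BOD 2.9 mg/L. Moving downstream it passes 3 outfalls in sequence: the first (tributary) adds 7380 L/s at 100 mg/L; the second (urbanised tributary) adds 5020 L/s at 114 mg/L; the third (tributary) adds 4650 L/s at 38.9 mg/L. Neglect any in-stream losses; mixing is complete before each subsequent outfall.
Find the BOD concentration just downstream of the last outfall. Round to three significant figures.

23.5 mg/L

Outfall 1: combined Q = 60480 L/s; C = (53100·2.900 + 7380·100.0)/60480 = 14.75 mg/L.
Outfall 2: combined Q = 65500 L/s; C = (60480·14.75 + 5020·114.0)/65500 = 22.36 mg/L.
Outfall 3: combined Q = 70150 L/s; C = (65500·22.36 + 4650·38.90)/70150 = 23.45 mg/L.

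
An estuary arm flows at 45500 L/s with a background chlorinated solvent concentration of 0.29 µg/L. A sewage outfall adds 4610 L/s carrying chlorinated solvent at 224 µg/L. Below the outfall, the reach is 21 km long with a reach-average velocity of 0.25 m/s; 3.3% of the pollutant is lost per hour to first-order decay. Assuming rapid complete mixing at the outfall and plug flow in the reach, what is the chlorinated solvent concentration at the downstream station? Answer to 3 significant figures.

9.54 µg/L

Flow-weighted average: C = (45500·0.2900 + 4610·224.0) / 50110 = 1046000/50110 = 20.87 µg/L.
Travel time t = 21·1000 / 0.25 = 84000 s = 23.33 h.
3.3%/h lost → k = −ln(1 − 0.033) = 0.03356 h⁻¹.
Decay over the reach: 20.87·exp(−kt) = 20.87·0.4570 = 9.539 µg/L.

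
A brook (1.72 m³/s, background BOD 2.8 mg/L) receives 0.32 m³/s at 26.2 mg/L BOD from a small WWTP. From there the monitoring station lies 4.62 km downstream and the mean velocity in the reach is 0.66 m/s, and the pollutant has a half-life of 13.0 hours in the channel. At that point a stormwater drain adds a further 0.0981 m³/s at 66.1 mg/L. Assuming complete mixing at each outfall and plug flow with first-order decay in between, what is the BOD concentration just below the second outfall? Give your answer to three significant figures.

8.60 mg/L

Mass balance: C = (1.720·2.800 + 0.3200·26.20) / 2.040 = 13.20/2.040 = 6.471 mg/L; combined flow 2.040 m³/s.
Travel time t = 4.62·1000 / 0.66 = 7000 s = 1.944 h.
Half-life 13.0 h → k = ln 2 / 13.0 = 0.05332 h⁻¹ = 1.280 d⁻¹.
After decay, C = 6.471 × e^(−kt) = 6.471 × 0.9015 = 5.833 mg/L.
At the second outfall, C = (2.040·5.833 + 0.09810·66.10) / (2.040 + 0.09810) = 8.598 mg/L.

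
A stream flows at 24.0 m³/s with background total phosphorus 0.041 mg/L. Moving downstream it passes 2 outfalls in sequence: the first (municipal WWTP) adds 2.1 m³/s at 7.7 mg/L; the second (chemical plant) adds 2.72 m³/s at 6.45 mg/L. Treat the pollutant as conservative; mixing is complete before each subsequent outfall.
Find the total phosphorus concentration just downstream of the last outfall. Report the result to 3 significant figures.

1.20 mg/L

After outfall 1: Q = 24.00 + 2.100 = 26.10 m³/s; C = (24.00·0.04100 + 2.100·7.700)/26.10 = 0.6572 mg/L.
After outfall 2: Q = 26.10 + 2.720 = 28.82 m³/s; C = (26.10·0.6572 + 2.720·6.450)/28.82 = 1.204 mg/L.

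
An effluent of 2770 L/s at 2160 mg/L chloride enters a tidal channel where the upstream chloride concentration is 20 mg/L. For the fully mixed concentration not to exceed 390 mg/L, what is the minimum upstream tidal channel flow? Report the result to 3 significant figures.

13300 L/s

Set C_mix = 390: (Q·20.00 + 2770·2160) / (Q + 2770) = 390
→ Q = 2770·(2160 − 390)/(390 − 20.00) = 13250 L/s.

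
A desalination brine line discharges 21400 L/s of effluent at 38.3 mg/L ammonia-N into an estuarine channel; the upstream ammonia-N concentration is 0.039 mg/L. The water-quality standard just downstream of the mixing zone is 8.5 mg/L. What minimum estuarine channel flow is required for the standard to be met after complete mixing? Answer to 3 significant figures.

75400 L/s

Set C_mix = 8.5: (Q·0.03900 + 21400·38.30) / (Q + 21400) = 8.5
→ Q = 21400·(38.30 − 8.5)/(8.5 − 0.03900) = 75370 L/s.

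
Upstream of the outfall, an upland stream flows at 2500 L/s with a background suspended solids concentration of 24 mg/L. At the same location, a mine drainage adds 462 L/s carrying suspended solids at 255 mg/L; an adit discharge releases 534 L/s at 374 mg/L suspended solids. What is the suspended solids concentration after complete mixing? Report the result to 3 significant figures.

Flow-weighted average: C = (2500·24.00 + 462.0·255.0 + 534.0·374.0) / 3496 = 377500/3496 = 108.0 mg/L.

108 mg/L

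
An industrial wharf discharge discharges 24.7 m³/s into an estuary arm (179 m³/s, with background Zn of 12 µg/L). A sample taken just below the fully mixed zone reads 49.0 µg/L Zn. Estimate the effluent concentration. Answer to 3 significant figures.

317 µg/L

Mass balance: 179.0·12.00 + 24.70·Cₑ = 203.7·49.00
→ Cₑ = (203.7·49.00 − 179.0·12.00) / 24.70 = 317.1 µg/L.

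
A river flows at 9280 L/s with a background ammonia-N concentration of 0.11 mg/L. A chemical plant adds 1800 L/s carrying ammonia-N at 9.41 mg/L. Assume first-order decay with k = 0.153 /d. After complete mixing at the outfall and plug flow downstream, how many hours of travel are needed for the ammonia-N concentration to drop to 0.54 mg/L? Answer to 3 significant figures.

After mixing, C = (9280·0.1100 + 1800·9.410) / 11080 = 17960/11080 = 1.621 mg/L.
1.621·exp(−k·t) = 0.54 → t = ln(1.621/0.54)/k = 620700 s = 172.4 h.

172 h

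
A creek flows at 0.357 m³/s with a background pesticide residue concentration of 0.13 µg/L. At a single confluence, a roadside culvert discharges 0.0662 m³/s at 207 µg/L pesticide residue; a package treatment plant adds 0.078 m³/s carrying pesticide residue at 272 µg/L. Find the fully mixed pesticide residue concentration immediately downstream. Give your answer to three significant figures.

Mass balance: C = (0.3570·0.1300 + 0.06620·207.0 + 0.07800·272.0) / 0.5012 = 34.97/0.5012 = 69.76 µg/L.

69.8 µg/L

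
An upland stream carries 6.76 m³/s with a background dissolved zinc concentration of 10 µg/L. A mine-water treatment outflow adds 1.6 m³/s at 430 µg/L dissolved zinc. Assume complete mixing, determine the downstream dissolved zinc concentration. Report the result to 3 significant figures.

Mixed concentration C = ΣQC/ΣQ = (6.760·10.00 + 1.600·430.0) / 8.360 = 755.6/8.360 = 90.38 µg/L.

90.4 µg/L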